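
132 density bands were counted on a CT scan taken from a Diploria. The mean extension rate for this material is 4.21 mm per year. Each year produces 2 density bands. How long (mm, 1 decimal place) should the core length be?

277.9 mm

Dividing by 2 density bands per year: 132 / 2 = 66 years.
Predicted length = 4.21 mm/year × 66 years = 277.9 mm.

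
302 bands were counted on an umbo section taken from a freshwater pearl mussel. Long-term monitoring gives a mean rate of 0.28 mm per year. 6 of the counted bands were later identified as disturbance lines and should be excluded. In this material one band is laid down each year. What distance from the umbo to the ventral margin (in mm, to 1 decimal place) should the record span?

82.9 mm

Adjusted count: 302 − 6 = 296 bands.
296 years at 0.28 mm/year gives 0.28 × 296 = 82.9 mm.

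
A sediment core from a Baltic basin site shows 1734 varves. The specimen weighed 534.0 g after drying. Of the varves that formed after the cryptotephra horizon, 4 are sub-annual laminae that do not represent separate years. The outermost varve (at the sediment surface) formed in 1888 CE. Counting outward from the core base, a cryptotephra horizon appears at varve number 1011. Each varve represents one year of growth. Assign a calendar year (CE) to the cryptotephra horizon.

1169 CE

1734 − 1011 = 723 varves lie beyond the cryptotephra horizon toward the sediment surface.
Removing the 4 false varves leaves 723 − 4 = 719 true varves beyond the cryptotephra horizon.
The varve at the sediment surface is 1888 CE, so the cryptotephra horizon dates to 1888 − 719 = 1169 CE.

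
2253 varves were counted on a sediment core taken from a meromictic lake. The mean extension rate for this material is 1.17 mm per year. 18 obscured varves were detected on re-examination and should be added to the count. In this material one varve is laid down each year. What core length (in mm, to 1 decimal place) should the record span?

True varve count = 2253 + 18 = 2271.
Length ≈ 1.17 × 2271 = 2657.1 mm.

2657.1 mm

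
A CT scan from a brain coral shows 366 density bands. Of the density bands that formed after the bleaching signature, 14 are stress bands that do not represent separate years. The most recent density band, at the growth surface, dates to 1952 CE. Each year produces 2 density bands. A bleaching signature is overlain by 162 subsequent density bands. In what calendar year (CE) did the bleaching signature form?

1878 CE

162 density bands formed after the bleaching signature.
162 − 14 false = 148 true density bands after the bleaching signature.
Dividing by 2 density bands per year: 148 / 2 = 74 years.
Counting back 74 years from 1952 CE places the bleaching signature in 1952 − 74 = 1878 CE.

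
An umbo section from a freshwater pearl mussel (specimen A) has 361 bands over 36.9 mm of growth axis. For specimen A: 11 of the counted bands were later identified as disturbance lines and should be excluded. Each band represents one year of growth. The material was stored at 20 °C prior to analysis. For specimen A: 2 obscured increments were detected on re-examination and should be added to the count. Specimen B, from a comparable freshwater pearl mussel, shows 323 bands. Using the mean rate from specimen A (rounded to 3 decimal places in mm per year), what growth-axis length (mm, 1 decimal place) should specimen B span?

Specimen A: adjusted count: 361 − 11 + 2 = 352 bands.
A: 36.9 mm over 352 years gives 36.9 / 352 ≈ 0.105 mm/yr.
B's length ≈ 0.105 × 323 = 33.9 mm.

33.9 mm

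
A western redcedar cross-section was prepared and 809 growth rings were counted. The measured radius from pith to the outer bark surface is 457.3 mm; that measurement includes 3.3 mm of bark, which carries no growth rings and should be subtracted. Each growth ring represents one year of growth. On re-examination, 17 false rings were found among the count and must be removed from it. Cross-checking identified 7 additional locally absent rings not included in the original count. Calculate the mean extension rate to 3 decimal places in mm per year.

0.568 mm per year

Adjusted count: 809 − 17 + 7 = 799 growth rings.
The growth record spans 457.3 − 3.3 = 454.0 mm.
Mean rate = 454.0 mm / 799 years ≈ 0.568 mm per year.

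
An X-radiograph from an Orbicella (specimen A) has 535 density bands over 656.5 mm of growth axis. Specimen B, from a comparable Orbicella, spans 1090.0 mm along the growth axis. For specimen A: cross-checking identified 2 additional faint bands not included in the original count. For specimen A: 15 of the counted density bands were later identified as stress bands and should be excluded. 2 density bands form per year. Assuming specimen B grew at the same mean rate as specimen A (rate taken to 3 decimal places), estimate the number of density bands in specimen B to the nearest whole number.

Specimen A: correcting the raw count gives 535 − 15 + 2 = 522 true density bands.
Specimen A: 522 density bands at 2 per year is 522 / 2 = 261 years.
A: Extension rate ≈ 656.5 / 261 = 2.515 mm/year.
Specimen B: 1090.0 mm / 2.515 mm per year = 433.40 years; at 2 density bands per year that is 433.40 × 2 ≈ 867 density bands.

867 density bands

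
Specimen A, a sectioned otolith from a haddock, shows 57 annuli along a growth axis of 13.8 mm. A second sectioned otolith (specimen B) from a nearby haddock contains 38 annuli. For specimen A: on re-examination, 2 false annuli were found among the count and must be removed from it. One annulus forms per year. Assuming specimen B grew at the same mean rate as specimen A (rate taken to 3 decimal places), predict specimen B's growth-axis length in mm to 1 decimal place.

Specimen A: adjusted count: 57 − 2 = 55 annuli.
A: Extension rate ≈ 13.8 / 55 = 0.251 mm/year.
Length of B = 0.251 × 38 = 9.5 mm.

9.5 mm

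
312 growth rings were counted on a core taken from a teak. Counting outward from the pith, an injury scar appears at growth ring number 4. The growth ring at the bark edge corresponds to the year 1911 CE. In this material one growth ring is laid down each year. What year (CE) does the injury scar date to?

1603 CE

312 − 4 = 308 growth rings lie beyond the injury scar toward the bark edge.
The growth ring at the bark edge is 1911 CE, so the injury scar dates to 1911 − 308 = 1603 CE.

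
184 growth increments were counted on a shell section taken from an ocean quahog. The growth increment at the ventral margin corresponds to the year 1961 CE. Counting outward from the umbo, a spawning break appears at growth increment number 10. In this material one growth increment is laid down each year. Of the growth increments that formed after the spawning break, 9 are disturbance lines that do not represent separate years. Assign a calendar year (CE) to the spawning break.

184 − 10 = 174 growth increments lie beyond the spawning break toward the ventral margin.
Excluding 9 false growth increments: 174 − 9 = 165.
Counting back 165 years from 1961 CE places the spawning break in 1961 − 165 = 1796 CE.

1796 CE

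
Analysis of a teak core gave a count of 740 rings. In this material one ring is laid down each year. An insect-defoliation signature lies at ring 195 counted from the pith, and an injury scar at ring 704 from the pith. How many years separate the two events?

The two markers are separated by 704 − 195 = 509 rings.
One ring per year makes the interval 509 years.

509 yr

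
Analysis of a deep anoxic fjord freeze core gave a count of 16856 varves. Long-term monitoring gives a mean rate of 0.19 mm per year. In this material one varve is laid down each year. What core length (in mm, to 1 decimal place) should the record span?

3202.6 mm

The record spans 16856 years at 0.19 mm per year.
16856 years at 0.19 mm/year gives 0.19 × 16856 = 3202.6 mm.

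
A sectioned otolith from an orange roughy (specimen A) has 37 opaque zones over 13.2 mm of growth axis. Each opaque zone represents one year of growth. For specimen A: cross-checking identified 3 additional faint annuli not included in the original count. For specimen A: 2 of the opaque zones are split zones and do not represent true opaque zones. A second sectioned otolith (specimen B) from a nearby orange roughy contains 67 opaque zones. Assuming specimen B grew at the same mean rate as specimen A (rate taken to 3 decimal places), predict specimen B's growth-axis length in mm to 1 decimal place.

23.2 mm

Specimen A: after corrections the count is 37 − 2 + 3 = 38 opaque zones.
A: 13.2 mm over 38 years gives 13.2 / 38 ≈ 0.347 mm per year.
Length of B = 0.347 × 67 = 23.2 mm.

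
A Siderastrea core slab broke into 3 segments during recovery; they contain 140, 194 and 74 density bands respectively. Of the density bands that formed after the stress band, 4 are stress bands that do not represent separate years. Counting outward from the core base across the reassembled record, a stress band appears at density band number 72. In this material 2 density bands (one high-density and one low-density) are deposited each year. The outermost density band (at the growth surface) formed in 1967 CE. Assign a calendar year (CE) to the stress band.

Total density bands = 140 + 194 + 74 = 408.
408 − 72 = 336 density bands lie beyond the stress band toward the growth surface.
Removing the 4 false density bands leaves 336 − 4 = 332 true density bands beyond the stress band.
With 2 density bands per year, 332 / 2 = 166 years.
1967 − 166 = 1801 CE.

1801 CE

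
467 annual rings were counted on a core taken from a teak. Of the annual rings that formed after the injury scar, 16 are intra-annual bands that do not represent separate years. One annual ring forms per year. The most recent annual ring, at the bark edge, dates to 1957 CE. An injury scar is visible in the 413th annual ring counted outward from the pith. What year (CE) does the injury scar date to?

Between annual ring 413 and the bark edge there are 467 − 413 = 54 annual rings.
Excluding 16 false annual rings: 54 − 16 = 38.
The annual ring at the bark edge is 1957 CE, so the injury scar dates to 1957 − 38 = 1919 CE.

1919 CE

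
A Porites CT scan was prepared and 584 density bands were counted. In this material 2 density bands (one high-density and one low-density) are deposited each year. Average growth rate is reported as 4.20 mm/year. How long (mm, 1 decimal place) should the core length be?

1226.4 mm

Dividing by 2 density bands per year: 584 / 2 = 292 years.
Predicted length = 4.20 mm/year × 292 years = 1226.4 mm.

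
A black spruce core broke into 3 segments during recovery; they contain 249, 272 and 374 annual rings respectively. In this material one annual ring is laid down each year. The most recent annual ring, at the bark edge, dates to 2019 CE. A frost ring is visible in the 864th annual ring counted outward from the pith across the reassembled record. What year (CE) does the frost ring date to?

1988 CE

Total annual rings = 249 + 272 + 374 = 895.
Between annual ring 864 and the bark edge there are 895 − 864 = 31 annual rings.
The annual ring at the bark edge is 2019 CE, so the frost ring dates to 2019 − 31 = 1988 CE.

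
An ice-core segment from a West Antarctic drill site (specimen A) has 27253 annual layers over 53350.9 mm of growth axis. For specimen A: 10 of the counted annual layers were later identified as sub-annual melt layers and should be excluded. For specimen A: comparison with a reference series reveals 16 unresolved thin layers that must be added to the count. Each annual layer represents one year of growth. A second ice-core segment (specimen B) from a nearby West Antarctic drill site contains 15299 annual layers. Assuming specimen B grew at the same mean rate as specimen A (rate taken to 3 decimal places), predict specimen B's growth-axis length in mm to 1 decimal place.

Specimen A: adjusted count: 27253 − 10 + 16 = 27259 annual layers.
A: Extension rate ≈ 53350.9 / 27259 = 1.957 mm/yr.
Length of B = 1.957 × 15299 = 29940.1 mm.

29940.1 mm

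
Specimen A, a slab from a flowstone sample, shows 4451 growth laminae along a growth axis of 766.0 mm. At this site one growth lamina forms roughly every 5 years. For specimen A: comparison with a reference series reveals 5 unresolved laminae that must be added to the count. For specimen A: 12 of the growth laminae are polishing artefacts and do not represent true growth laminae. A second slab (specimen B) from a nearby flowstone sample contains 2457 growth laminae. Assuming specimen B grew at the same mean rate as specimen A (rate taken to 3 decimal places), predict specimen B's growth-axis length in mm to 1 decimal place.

Specimen A: true growth lamina count = 4451 − 12 + 5 = 4444.
Specimen A: at 5 years per growth lamina, 4444 × 5 = 22220 years.
A: 766.0 mm over 22220 years gives 766.0 / 22220 ≈ 0.034 mm/yr.
Specimen B: 2457 growth laminae at 5 years each span 2457 × 5 = 12285 years. B's length ≈ 0.034 × 12285 = 417.7 mm.

417.7 mm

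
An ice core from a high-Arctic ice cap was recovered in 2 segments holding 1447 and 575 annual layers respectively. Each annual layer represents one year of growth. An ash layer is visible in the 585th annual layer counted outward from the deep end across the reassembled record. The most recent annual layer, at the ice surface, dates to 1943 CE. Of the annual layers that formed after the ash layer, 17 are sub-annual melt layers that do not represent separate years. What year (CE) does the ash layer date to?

523 CE

Total annual layers = 1447 + 575 = 2022.
The ash layer sits at annual layer 585 from the deep end, so 2022 − 585 = 1437 annual layers formed after it.
1437 − 17 false = 1420 true annual layers after the ash layer.
1943 − 1420 = 523 CE.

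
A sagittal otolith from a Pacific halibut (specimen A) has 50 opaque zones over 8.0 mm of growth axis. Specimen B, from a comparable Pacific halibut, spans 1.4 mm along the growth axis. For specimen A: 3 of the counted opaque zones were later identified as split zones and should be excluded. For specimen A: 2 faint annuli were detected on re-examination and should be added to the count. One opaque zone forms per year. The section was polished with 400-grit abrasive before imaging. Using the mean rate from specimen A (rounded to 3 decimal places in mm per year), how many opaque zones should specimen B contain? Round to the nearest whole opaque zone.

Specimen A: true opaque zone count = 50 − 3 + 2 = 49.
A: Mean rate = 8.0 mm / 49 years ≈ 0.163 mm/year.
Specimen B: 1.4 mm / 0.163 mm per year = 8.59 years ≈ 9 opaque zones.

9 opaque zones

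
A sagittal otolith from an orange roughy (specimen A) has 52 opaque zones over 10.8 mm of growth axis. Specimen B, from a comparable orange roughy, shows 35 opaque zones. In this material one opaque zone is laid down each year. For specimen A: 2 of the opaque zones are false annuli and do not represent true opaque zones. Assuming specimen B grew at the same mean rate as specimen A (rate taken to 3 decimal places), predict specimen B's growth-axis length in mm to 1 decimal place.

7.6 mm

Specimen A: true opaque zone count = 52 − 2 = 50.
A: Mean rate = 10.8 mm / 50 years ≈ 0.216 mm/yr.
B's length ≈ 0.216 × 35 = 7.6 mm.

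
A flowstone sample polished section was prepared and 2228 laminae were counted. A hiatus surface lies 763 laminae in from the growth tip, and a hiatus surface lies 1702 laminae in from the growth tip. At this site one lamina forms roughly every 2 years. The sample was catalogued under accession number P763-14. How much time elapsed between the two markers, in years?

1878 years

The two markers are separated by 1702 − 763 = 939 laminae.
Multiplying by 2 years per lamina: 939 × 2 = 1878 years.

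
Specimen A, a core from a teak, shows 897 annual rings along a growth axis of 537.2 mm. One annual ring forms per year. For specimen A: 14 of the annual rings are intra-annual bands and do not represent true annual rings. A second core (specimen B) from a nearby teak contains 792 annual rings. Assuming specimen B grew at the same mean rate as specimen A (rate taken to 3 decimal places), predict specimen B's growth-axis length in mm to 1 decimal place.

481.5 mm

Specimen A: true annual ring count = 897 − 14 = 883.
A: 537.2 mm over 883 years gives 537.2 / 883 ≈ 0.608 mm/year.
B's length ≈ 0.608 × 792 = 481.5 mm.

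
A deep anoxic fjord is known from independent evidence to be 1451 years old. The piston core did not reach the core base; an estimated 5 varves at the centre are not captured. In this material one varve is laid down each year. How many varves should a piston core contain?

Expected varves over 1451 years: 1451.
1451 − 5 missed = 1446 varves expected in the prepared section.

1446 varves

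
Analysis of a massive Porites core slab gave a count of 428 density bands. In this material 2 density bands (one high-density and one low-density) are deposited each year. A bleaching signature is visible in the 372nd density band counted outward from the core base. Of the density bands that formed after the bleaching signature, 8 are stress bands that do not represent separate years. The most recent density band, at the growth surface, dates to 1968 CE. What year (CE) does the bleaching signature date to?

The bleaching signature sits at density band 372 from the core base, so 428 − 372 = 56 density bands formed after it.
Removing the 8 false density bands leaves 56 − 8 = 48 true density bands beyond the bleaching signature.
Dividing by 2 density bands per year: 48 / 2 = 24 years.
Counting back 24 years from 1968 CE places the bleaching signature in 1968 − 24 = 1944 CE.

1944 CE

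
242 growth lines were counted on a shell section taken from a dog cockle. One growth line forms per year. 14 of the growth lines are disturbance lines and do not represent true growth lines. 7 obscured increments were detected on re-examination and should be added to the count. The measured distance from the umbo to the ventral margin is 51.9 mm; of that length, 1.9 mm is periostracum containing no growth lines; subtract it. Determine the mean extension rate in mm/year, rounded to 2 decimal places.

Adjusted count: 242 − 14 + 7 = 235 growth lines.
The growth record spans 51.9 − 1.9 = 50.0 mm.
Extension rate ≈ 50.0 / 235 = 0.21 mm/year.

0.21 mm/year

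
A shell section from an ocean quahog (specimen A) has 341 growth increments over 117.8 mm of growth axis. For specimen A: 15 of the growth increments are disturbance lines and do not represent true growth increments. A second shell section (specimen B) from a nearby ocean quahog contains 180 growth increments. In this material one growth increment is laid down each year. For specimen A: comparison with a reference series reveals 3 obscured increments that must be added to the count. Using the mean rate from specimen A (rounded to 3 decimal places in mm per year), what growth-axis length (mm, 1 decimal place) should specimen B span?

Specimen A: correcting the raw count gives 341 − 15 + 3 = 329 true growth increments.
A: Extension rate ≈ 117.8 / 329 = 0.358 mm/yr.
B's length ≈ 0.358 × 180 = 64.4 mm.

64.4 mm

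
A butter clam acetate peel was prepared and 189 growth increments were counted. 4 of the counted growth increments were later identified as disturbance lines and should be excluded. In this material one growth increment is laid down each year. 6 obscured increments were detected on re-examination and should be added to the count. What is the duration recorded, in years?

Adjusted count: 189 − 4 + 6 = 191 growth increments.
One growth increment per year makes the duration 191 years.

191 years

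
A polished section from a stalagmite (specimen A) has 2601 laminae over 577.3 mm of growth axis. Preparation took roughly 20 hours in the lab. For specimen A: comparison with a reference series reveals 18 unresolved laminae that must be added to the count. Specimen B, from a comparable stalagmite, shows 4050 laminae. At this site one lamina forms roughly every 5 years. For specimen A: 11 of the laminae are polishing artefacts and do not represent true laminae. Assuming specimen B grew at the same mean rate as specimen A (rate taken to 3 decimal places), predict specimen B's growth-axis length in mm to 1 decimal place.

Specimen A: true lamina count = 2601 − 11 + 18 = 2608.
Specimen A: 2608 laminae at 5 years each span 2608 × 5 = 13040 years.
A: 577.3 mm over 13040 years gives 577.3 / 13040 ≈ 0.044 mm/year.
Specimen B: 4050 laminae at 5 years each span 4050 × 5 = 20250 years. Length of B = 0.044 × 20250 = 891.0 mm.

891.0 mm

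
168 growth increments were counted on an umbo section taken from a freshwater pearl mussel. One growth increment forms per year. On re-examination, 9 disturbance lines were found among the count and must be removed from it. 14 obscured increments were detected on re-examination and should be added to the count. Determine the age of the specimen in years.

After corrections the count is 168 − 9 + 14 = 173 growth increments.
One growth increment per year makes the duration 173 years.

173 years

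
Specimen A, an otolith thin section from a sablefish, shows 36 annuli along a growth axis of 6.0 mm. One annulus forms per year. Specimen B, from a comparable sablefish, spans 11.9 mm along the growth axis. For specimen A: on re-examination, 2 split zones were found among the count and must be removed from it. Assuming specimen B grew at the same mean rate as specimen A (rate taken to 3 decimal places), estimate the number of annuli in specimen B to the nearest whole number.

68 annuli

Specimen A: true annulus count = 36 − 2 = 34.
A: Mean rate = 6.0 mm / 34 years ≈ 0.176 mm/year.
B spans 11.9 / 0.176 = 67.61 years ≈ 68 annuli.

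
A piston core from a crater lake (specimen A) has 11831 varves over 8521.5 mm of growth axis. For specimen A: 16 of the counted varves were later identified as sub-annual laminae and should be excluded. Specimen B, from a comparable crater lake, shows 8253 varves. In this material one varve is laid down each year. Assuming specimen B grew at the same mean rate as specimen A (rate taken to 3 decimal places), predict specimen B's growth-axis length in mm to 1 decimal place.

Specimen A: correcting the raw count gives 11831 − 16 = 11815 true varves.
A: 8521.5 mm over 11815 years gives 8521.5 / 11815 ≈ 0.721 mm per year.
Length of B = 0.721 × 8253 = 5950.4 mm.

5950.4 mm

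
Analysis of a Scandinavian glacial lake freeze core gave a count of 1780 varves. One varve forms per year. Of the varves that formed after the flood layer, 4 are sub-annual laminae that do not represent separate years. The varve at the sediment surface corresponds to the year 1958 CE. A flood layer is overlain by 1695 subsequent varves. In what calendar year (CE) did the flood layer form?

1695 varves post-date the flood layer.
1695 − 4 false = 1691 true varves after the flood layer.
1958 − 1691 = 267 CE.

267 CE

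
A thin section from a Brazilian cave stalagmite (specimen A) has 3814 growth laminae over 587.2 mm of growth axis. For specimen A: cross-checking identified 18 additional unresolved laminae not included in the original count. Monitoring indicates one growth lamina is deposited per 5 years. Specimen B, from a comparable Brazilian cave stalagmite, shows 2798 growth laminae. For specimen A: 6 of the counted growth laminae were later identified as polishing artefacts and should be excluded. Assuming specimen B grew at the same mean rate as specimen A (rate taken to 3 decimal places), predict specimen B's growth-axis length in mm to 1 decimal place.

433.7 mm

Specimen A: after corrections the count is 3814 − 6 + 18 = 3826 growth laminae.
Specimen A: multiplying by 5 years per growth lamina: 3826 × 5 = 19130 years.
A: 587.2 mm over 19130 years gives 587.2 / 19130 ≈ 0.031 mm per year.
Specimen B: multiplying by 5 years per growth lamina: 2798 × 5 = 13990 years. For B, 0.031 mm/year × 13990 years = 433.7 mm.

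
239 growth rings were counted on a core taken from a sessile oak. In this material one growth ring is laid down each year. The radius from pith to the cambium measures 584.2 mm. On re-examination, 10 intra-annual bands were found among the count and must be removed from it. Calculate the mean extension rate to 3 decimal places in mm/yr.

2.551 mm/yr

Adjusted count: 239 − 10 = 229 growth rings.
Mean rate = 584.2 mm / 229 years ≈ 2.551 mm/yr.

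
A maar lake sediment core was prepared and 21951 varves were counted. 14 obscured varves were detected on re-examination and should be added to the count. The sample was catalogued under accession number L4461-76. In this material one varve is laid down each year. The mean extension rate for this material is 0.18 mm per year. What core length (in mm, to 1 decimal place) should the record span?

Correcting the raw count gives 21951 + 14 = 21965 true varves.
Predicted length = 0.18 mm/year × 21965 years = 3953.7 mm.

3953.7 mm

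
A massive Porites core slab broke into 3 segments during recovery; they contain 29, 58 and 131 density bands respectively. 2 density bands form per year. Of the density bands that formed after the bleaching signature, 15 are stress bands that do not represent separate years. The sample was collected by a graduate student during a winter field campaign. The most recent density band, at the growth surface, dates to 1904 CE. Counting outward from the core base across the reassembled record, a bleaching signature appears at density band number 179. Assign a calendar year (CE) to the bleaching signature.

1892 CE

Total density bands = 29 + 58 + 131 = 218.
Between density band 179 and the growth surface there are 218 − 179 = 39 density bands.
Excluding 15 false density bands: 39 − 15 = 24.
With 2 density bands per year, 24 / 2 = 12 years.
1904 − 12 = 1892 CE.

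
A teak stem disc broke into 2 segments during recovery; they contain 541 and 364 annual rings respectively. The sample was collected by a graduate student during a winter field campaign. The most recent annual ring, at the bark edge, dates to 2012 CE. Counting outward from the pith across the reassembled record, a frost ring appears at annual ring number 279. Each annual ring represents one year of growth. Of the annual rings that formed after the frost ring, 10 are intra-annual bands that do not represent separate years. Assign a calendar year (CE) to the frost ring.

1396 CE

Total annual rings = 541 + 364 = 905.
905 − 279 = 626 annual rings lie beyond the frost ring toward the bark edge.
626 − 10 false = 616 true annual rings after the frost ring.
The annual ring at the bark edge is 2012 CE, so the frost ring dates to 2012 − 616 = 1396 CE.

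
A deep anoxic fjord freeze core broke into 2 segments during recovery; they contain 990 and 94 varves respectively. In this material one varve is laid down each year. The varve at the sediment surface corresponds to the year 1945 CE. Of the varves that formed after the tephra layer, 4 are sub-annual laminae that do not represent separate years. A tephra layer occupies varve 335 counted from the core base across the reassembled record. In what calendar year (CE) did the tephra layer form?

Total varves = 990 + 94 = 1084.
Between varve 335 and the sediment surface there are 1084 − 335 = 749 varves.
Removing the 4 false varves leaves 749 − 4 = 745 true varves beyond the tephra layer.
The varve at the sediment surface is 1945 CE, so the tephra layer dates to 1945 − 745 = 1200 CE.

1200 CE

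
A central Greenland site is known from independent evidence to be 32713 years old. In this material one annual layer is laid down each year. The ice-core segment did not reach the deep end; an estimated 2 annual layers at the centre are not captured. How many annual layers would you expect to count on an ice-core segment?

At one annual layer per year, 32713 years correspond to 32713 annual layers.
32713 − 2 missed = 32711 annual layers expected in the prepared section.

32711 annual layers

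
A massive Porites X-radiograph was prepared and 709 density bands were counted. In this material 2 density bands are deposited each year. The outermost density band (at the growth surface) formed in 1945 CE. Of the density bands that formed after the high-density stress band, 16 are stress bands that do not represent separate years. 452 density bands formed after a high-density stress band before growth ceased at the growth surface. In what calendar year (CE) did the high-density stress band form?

1727 CE

452 density bands post-date the high-density stress band.
452 − 16 false = 436 true density bands after the high-density stress band.
436 density bands at 2 per year is 436 / 2 = 218 years.
Counting back 218 years from 1945 CE places the high-density stress band in 1945 − 218 = 1727 CE.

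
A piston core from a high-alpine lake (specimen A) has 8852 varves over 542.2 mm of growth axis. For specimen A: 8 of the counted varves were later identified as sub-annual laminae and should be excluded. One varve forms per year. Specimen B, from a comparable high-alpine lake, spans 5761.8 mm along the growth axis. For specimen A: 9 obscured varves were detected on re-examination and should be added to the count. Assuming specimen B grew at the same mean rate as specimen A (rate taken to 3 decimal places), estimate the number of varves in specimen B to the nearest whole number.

Specimen A: adjusted count: 8852 − 8 + 9 = 8853 varves.
A: Mean rate = 542.2 mm / 8853 years ≈ 0.061 mm/year.
B spans 5761.8 / 0.061 = 94455.74 years ≈ 94456 varves.

94456 varves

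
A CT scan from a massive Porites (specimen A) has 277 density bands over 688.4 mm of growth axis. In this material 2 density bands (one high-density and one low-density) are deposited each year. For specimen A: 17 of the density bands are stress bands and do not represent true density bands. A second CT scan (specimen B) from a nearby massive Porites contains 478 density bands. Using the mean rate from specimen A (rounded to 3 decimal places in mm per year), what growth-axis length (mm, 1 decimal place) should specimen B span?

Specimen A: adjusted count: 277 − 17 = 260 density bands.
Specimen A: dividing by 2 density bands per year: 260 / 2 = 130 years.
A: Mean rate = 688.4 mm / 130 years ≈ 5.295 mm per year.
Specimen B: dividing by 2 density bands per year: 478 / 2 = 239 years. B's length ≈ 5.295 × 239 = 1265.5 mm.

1265.5 mm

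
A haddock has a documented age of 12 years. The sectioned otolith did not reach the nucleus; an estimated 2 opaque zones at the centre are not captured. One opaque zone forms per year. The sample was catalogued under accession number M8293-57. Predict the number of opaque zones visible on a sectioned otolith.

10 opaque zones

One opaque zone per year gives 12 opaque zones over 12 years.
Subtracting the 2 opaque zones not captured gives 12 − 2 = 10 opaque zones in the record.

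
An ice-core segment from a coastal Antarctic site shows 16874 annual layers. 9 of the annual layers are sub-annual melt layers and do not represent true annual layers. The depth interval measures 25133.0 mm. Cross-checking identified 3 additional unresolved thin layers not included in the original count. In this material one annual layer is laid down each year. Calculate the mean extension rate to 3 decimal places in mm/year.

1.490 mm/year

After corrections the count is 16874 − 9 + 3 = 16868 annual layers.
25133.0 mm over 16868 years gives 25133.0 / 16868 ≈ 1.490 mm/year.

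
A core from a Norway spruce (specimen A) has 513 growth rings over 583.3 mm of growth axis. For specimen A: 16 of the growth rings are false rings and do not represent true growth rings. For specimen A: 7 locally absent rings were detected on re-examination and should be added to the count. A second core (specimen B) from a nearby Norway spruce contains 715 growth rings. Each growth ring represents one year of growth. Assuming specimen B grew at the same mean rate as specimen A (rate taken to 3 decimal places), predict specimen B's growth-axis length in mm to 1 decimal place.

Specimen A: true growth ring count = 513 − 16 + 7 = 504.
A: Mean rate = 583.3 mm / 504 years ≈ 1.157 mm per year.
Length of B = 1.157 × 715 = 827.3 mm.

827.3 mm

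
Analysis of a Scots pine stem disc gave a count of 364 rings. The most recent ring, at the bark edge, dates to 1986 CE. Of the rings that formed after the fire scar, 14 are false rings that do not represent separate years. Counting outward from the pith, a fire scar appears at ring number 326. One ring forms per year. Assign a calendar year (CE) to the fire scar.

1962 CE

Between ring 326 and the bark edge there are 364 − 326 = 38 rings.
38 − 14 false = 24 true rings after the fire scar.
1986 − 24 = 1962 CE.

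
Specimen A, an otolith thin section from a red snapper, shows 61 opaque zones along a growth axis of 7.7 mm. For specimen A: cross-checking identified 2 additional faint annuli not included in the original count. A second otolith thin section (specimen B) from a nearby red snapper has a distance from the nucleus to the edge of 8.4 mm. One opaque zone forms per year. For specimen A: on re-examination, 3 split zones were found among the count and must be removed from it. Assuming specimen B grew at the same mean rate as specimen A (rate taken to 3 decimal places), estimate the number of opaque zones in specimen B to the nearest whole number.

66 opaque zones

Specimen A: correcting the raw count gives 61 − 3 + 2 = 60 true opaque zones.
A: 7.7 mm over 60 years gives 7.7 / 60 ≈ 0.128 mm per year.
For B, 8.4 / 0.128 = 65.62 years ≈ 66 opaque zones.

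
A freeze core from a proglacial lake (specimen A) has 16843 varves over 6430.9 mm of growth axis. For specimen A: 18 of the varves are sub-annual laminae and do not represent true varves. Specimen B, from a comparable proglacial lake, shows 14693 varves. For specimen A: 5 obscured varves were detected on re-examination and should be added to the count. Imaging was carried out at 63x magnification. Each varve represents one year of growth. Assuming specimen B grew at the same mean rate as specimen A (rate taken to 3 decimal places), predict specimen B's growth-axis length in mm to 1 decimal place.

5612.7 mm

Specimen A: after corrections the count is 16843 − 18 + 5 = 16830 varves.
A: Extension rate ≈ 6430.9 / 16830 = 0.382 mm/yr.
B's length ≈ 0.382 × 14693 = 5612.7 mm.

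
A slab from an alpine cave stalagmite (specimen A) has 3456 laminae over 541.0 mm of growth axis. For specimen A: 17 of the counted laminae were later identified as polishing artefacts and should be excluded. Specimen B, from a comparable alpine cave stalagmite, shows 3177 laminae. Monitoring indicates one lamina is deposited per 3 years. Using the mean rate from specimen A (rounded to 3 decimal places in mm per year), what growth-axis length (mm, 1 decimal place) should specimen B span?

495.6 mm

Specimen A: true lamina count = 3456 − 17 = 3439.
Specimen A: multiplying by 3 years per lamina: 3439 × 3 = 10317 years.
A: Mean rate = 541.0 mm / 10317 years ≈ 0.052 mm/year.
Specimen B: multiplying by 3 years per lamina: 3177 × 3 = 9531 years. Length of B = 0.052 × 9531 = 495.6 mm.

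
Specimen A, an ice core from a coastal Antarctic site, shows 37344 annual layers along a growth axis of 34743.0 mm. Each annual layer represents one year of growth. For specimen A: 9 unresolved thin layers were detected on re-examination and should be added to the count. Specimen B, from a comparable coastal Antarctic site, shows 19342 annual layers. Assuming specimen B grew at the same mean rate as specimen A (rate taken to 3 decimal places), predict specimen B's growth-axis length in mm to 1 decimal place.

17988.1 mm

Specimen A: true annual layer count = 37344 + 9 = 37353.
A: 34743.0 mm over 37353 years gives 34743.0 / 37353 ≈ 0.930 mm per year.
B's length ≈ 0.930 × 19342 = 17988.1 mm.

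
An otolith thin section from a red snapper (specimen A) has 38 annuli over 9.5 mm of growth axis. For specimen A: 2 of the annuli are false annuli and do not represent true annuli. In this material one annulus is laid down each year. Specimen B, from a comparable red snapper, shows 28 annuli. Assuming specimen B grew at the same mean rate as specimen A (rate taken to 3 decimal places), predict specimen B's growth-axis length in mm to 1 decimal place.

Specimen A: correcting the raw count gives 38 − 2 = 36 true annuli.
A: Mean rate = 9.5 mm / 36 years ≈ 0.264 mm/yr.
For B, 0.264 mm/year × 28 years = 7.4 mm.

7.4 mm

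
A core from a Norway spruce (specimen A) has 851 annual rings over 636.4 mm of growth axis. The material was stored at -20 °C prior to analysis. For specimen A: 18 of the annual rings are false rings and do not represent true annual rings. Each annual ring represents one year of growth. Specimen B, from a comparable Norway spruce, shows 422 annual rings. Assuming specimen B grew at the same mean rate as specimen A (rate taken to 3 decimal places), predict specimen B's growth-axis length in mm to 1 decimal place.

Specimen A: after corrections the count is 851 − 18 = 833 annual rings.
A: Extension rate ≈ 636.4 / 833 = 0.764 mm per year.
For B, 0.764 mm/year × 422 years = 322.4 mm.

322.4 mm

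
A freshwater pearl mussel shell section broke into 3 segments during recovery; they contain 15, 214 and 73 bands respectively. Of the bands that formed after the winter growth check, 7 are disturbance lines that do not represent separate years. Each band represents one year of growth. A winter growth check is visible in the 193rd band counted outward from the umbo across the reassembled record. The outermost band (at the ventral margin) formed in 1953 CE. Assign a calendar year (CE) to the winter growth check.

1851 CE

Total bands = 15 + 214 + 73 = 302.
Between band 193 and the ventral margin there are 302 − 193 = 109 bands.
Removing the 7 false bands leaves 109 − 7 = 102 true bands beyond the winter growth check.
Counting back 102 years from 1953 CE places the winter growth check in 1953 − 102 = 1851 CE.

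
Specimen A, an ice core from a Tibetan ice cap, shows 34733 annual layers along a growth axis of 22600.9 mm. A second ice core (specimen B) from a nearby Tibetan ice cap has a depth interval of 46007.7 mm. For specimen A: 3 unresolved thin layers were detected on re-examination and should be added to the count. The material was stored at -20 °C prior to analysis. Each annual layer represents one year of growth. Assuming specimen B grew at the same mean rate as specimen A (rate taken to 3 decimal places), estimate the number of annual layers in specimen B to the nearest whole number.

Specimen A: after corrections the count is 34733 + 3 = 34736 annual layers.
A: Extension rate ≈ 22600.9 / 34736 = 0.651 mm/yr.
For B, 46007.7 / 0.651 = 70672.35 years ≈ 70672 annual layers.

70672 annual layers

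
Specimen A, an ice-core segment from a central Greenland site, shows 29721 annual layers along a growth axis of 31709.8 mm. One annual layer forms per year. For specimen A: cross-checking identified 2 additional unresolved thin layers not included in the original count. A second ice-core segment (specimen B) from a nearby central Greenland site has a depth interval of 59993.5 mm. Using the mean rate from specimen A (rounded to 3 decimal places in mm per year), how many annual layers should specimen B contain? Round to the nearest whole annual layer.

56226 annual layers

Specimen A: adjusted count: 29721 + 2 = 29723 annual layers.
A: Extension rate ≈ 31709.8 / 29723 = 1.067 mm/yr.
Specimen B: 59993.5 mm / 1.067 mm per year = 56226.34 years ≈ 56226 annual layers.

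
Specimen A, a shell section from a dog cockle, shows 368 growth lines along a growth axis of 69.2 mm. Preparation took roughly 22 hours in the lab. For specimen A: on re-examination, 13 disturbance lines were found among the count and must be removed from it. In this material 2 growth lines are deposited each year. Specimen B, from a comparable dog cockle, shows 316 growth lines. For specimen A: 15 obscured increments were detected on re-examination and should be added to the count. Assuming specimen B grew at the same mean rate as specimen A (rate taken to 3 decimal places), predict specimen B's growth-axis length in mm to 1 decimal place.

59.1 mm

Specimen A: adjusted count: 368 − 13 + 15 = 370 growth lines.
Specimen A: dividing by 2 growth lines per year: 370 / 2 = 185 years.
A: Extension rate ≈ 69.2 / 185 = 0.374 mm per year.
Specimen B: with 2 growth lines per year, 316 / 2 = 158 years. For B, 0.374 mm/year × 158 years = 59.1 mm.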